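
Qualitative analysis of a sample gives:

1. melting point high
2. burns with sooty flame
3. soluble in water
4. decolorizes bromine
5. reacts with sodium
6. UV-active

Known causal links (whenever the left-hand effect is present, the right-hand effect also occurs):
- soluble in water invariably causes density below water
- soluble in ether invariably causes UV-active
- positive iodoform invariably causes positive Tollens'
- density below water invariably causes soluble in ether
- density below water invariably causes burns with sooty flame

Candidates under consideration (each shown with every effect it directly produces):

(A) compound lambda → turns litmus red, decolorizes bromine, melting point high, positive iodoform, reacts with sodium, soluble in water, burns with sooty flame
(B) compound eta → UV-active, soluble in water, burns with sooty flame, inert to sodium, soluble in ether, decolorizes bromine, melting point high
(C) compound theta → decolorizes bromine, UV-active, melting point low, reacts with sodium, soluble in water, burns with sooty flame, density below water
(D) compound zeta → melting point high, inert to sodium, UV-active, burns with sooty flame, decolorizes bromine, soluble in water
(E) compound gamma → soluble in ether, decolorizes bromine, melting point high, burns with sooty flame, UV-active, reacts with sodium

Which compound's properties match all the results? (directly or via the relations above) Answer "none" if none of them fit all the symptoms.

For each candidate, compare predicted effects to what was observed:
(A) compound lambda — accounts for every observation (UV-active via soluble in water → density below water → soluble in ether → UV-active)
(B) compound eta — fails on reacts with sodium (predicts inert to sodium, not reacts with sodium)
(C) compound theta — fails on melting point high (predicts melting point low, not melting point high)
(D) compound zeta — fails on reacts with sodium (predicts inert to sodium, not reacts with sodium)
(E) compound gamma — melting point high match; burns with sooty flame match; soluble in water miss; decolorizes bromine match; reacts with sodium match; UV-active match
Only (A) is consistent with every observation.

A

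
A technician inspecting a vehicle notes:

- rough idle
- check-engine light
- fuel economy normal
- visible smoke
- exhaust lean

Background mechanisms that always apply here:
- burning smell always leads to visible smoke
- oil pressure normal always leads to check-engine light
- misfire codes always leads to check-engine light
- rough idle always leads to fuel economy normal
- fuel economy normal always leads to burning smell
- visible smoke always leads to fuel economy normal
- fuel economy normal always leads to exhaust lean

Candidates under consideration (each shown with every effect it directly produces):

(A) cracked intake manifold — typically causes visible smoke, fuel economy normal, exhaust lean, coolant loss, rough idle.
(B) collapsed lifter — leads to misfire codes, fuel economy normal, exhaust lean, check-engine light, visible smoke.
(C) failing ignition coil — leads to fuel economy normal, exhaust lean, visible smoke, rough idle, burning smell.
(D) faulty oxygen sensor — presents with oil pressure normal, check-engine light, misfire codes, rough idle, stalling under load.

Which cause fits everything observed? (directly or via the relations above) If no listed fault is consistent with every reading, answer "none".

Per-candidate check:
(A) cracked intake manifold — does not account for check-engine light
(B) collapsed lifter — does not account for rough idle
(C) failing ignition coil — rough idle ✓; check-engine light ✗; fuel economy normal ✓; visible smoke ✓; exhaust lean ✓
(D) faulty oxygen sensor — accounts for every observation (fuel economy normal through rough idle → fuel economy normal)
(D) is the only candidate with no mismatches.

D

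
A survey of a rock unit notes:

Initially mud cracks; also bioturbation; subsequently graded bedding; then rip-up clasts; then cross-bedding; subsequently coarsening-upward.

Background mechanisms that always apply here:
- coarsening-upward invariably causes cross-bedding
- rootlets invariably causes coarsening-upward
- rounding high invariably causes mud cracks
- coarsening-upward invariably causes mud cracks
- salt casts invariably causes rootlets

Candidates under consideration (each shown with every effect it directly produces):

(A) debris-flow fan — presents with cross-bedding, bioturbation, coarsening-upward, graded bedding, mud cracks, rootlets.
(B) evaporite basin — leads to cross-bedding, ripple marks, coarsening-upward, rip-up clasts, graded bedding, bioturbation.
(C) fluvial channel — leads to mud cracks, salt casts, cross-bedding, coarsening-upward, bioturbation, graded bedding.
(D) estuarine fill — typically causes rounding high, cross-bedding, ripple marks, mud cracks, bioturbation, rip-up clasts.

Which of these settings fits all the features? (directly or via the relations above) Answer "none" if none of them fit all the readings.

B

Testing each hypothesis:
(A) debris-flow fan — does not account for rip-up clasts
(B) evaporite basin — mud cracks ✓ (through coarsening-upward → mud cracks); bioturbation ✓; graded bedding ✓; rip-up clasts ✓; cross-bedding ✓; coarsening-upward ✓
(C) fluvial channel — does not account for rip-up clasts
(D) estuarine fill — does not account for graded bedding, coarsening-upward
(B) alone accounts for all the evidence.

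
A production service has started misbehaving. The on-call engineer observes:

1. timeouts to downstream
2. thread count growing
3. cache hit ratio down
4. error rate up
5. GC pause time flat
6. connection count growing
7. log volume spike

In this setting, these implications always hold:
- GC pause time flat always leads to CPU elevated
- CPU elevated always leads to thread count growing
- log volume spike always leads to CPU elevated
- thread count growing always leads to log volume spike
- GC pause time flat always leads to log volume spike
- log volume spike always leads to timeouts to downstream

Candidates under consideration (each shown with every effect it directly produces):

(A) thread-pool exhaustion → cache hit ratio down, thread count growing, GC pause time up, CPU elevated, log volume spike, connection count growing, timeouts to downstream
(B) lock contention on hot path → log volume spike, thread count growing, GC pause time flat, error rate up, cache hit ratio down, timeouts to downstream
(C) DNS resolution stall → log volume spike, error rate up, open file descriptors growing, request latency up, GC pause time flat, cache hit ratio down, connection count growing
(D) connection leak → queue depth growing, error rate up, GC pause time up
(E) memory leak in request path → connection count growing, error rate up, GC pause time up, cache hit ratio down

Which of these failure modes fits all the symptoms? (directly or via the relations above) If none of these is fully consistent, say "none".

C

Checking each candidate against the observations:
(A) thread-pool exhaustion — fails on error rate up, GC pause time flat (predicts GC pause time up, not GC pause time flat)
(B) lock contention on hot path — does not account for connection count growing
(C) DNS resolution stall — accounts for every observation (timeouts to downstream by log volume spike → timeouts to downstream)
(D) connection leak — fails on timeouts to downstream, thread count growing, cache hit ratio down, GC pause time flat, connection count growing, log volume spike (predicts GC pause time up, not GC pause time flat)
(E) memory leak in request path — timeouts to downstream -; thread count growing -; cache hit ratio down +; error rate up +; GC pause time flat -; connection count growing +; log volume spike -
Only (C) is consistent with every observation.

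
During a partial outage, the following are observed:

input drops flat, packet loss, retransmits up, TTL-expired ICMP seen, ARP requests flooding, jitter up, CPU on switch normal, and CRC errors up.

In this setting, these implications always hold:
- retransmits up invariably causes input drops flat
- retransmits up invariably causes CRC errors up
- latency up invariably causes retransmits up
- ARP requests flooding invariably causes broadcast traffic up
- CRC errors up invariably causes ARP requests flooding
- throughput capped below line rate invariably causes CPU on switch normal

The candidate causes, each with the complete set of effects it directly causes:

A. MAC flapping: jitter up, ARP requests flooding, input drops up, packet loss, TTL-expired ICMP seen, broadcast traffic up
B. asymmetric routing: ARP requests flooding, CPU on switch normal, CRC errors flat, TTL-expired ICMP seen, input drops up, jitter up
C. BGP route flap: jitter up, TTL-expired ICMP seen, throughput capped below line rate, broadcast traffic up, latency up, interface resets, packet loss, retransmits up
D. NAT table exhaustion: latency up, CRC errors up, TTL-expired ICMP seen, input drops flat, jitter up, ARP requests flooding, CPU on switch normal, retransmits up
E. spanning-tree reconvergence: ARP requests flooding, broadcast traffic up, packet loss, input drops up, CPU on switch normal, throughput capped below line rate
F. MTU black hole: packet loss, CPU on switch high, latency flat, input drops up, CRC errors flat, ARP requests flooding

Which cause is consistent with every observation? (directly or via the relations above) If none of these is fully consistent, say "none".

C

Checking each candidate against the observations:
(A) MAC flapping — fails on input drops flat, retransmits up, CPU on switch normal, CRC errors up (predicts input drops up, not input drops flat)
(B) asymmetric routing — fails on input drops flat, packet loss, retransmits up, CRC errors up (predicts input drops up, not input drops flat; predicts CRC errors flat, not CRC errors up)
(C) BGP route flap — accounts for every observation (input drops flat via retransmits up → input drops flat)
(D) NAT table exhaustion — does not account for packet loss
(E) spanning-tree reconvergence — fails on input drops flat, retransmits up, TTL-expired ICMP seen, jitter up, CRC errors up (predicts input drops up, not input drops flat)
(F) MTU black hole — input drops flat ✗; packet loss ✓; retransmits up ✗; TTL-expired ICMP seen ✗; ARP requests flooding ✓; jitter up ✗; CPU on switch normal ✗; CRC errors up ✗
(C) alone accounts for all the evidence.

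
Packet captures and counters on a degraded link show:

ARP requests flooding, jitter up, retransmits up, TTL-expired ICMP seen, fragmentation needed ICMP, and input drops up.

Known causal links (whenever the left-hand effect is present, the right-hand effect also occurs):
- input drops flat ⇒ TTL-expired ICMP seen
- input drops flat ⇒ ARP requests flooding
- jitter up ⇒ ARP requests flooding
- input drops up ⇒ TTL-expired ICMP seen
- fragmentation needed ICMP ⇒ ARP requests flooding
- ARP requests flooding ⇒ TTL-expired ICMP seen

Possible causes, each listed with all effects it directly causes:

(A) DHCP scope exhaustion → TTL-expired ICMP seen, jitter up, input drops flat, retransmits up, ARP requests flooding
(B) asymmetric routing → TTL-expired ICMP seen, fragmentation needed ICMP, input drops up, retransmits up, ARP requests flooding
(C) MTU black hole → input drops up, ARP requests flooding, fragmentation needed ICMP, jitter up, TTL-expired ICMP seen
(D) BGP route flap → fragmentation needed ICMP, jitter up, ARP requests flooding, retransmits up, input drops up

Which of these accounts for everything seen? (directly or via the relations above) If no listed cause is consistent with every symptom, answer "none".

D

Checking each candidate against the observations:
(A) DHCP scope exhaustion — ARP requests flooding ✓; jitter up ✓; retransmits up ✓; TTL-expired ICMP seen ✓; fragmentation needed ICMP ✗; input drops up ✗
(B) asymmetric routing — does not account for jitter up
(C) MTU black hole — ARP requests flooding ✓; jitter up ✓; retransmits up ✗; TTL-expired ICMP seen ✓; fragmentation needed ICMP ✓; input drops up ✓
(D) BGP route flap — accounts for every observation (TTL-expired ICMP seen through input drops up → TTL-expired ICMP seen)
(D) alone accounts for all the evidence.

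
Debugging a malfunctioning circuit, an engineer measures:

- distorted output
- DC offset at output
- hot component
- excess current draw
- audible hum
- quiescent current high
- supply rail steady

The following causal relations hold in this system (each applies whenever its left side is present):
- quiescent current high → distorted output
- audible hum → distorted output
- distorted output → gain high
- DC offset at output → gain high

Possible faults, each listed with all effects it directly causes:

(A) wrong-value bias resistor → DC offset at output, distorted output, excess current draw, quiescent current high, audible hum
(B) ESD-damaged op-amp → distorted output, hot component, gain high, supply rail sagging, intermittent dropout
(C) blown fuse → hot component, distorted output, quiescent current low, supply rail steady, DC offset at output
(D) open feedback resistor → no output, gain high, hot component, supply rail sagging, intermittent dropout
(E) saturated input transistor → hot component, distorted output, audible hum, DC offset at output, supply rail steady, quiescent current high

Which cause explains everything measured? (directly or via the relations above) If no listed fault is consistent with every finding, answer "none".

none

Checking each candidate against the observations:
(A) wrong-value bias resistor — does not account for hot component, supply rail steady
(B) ESD-damaged op-amp — fails on DC offset at output, excess current draw, audible hum, quiescent current high, supply rail steady (predicts supply rail sagging, not supply rail steady)
(C) blown fuse — fails on excess current draw, audible hum, quiescent current high (predicts quiescent current low, not quiescent current high)
(D) open feedback resistor — distorted output NO; DC offset at output NO; hot component yes; excess current draw NO; audible hum NO; quiescent current high NO; supply rail steady NO
(E) saturated input transistor — does not account for excess current draw
No candidate is consistent with all observations.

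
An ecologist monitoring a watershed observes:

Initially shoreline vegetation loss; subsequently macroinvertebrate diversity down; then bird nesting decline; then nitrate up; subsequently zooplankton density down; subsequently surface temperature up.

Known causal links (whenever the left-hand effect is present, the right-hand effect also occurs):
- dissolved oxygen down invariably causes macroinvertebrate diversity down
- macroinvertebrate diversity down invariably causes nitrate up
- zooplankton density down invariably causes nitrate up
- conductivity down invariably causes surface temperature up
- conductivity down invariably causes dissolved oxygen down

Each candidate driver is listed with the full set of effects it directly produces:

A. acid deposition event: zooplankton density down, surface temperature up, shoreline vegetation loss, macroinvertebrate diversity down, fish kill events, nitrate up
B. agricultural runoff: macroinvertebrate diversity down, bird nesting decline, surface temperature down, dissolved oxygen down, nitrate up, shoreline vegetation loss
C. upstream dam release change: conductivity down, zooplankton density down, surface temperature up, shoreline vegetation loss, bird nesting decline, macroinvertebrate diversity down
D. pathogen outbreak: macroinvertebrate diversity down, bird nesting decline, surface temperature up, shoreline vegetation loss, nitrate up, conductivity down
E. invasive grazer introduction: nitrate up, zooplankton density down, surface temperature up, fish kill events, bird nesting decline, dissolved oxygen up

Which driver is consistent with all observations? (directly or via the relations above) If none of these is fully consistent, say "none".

C

Testing each hypothesis:
(A) acid deposition event — shoreline vegetation loss ✓; macroinvertebrate diversity down ✓; bird nesting decline ✗; nitrate up ✓; zooplankton density down ✓; surface temperature up ✓
(B) agricultural runoff — fails on zooplankton density down, surface temperature up (predicts surface temperature down, not surface temperature up)
(C) upstream dam release change — accounts for every observation (nitrate up by macroinvertebrate diversity down → nitrate up)
(D) pathogen outbreak — shoreline vegetation loss ✓; macroinvertebrate diversity down ✓; bird nesting decline ✓; nitrate up ✓; zooplankton density down ✗; surface temperature up ✓
(E) invasive grazer introduction — shoreline vegetation loss ✗; macroinvertebrate diversity down ✗; bird nesting decline ✓; nitrate up ✓; zooplankton density down ✓; surface temperature up ✓
(C) alone accounts for all the evidence.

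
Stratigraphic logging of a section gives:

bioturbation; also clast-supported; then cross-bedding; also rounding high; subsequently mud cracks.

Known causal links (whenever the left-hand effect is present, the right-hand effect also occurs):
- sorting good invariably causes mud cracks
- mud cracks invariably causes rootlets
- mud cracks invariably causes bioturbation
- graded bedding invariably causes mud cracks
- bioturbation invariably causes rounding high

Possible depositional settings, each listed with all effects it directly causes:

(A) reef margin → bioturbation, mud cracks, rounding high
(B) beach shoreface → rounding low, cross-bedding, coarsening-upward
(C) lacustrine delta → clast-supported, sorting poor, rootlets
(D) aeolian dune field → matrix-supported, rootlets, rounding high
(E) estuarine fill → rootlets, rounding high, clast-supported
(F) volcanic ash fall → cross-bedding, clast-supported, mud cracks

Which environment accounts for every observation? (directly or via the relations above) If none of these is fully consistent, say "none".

F

For each candidate, compare predicted effects to what was observed:
(A) reef margin — bioturbation ✓; clast-supported ✗; cross-bedding ✗; rounding high ✓; mud cracks ✓
(B) beach shoreface — bioturbation ✗; clast-supported ✗; cross-bedding ✓; rounding high ✗; mud cracks ✗
(C) lacustrine delta — does not account for bioturbation, cross-bedding, rounding high, mud cracks
(D) aeolian dune field — fails on bioturbation, clast-supported, cross-bedding, mud cracks (predicts matrix-supported, not clast-supported)
(E) estuarine fill — does not account for bioturbation, cross-bedding, mud cracks
(F) volcanic ash fall — bioturbation ✓ (via mud cracks → bioturbation); clast-supported ✓; cross-bedding ✓; rounding high ✓ (via mud cracks → bioturbation → rounding high); mud cracks ✓
(F) alone accounts for all the evidence.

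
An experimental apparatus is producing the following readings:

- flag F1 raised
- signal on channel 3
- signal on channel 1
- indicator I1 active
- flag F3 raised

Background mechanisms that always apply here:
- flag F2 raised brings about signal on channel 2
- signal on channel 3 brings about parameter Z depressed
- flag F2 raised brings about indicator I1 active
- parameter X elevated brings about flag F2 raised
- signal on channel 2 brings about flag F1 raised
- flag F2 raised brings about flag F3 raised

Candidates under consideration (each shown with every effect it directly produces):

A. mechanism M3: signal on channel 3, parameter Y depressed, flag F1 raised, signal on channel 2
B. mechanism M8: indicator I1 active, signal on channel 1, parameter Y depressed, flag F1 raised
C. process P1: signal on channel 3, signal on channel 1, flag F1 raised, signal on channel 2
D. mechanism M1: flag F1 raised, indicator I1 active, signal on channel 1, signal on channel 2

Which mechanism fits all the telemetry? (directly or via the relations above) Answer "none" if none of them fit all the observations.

Testing each hypothesis:
(A) mechanism M3 — flag F1 raised match; signal on channel 3 match; signal on channel 1 miss; indicator I1 active miss; flag F3 raised miss
(B) mechanism M8 — flag F1 raised match; signal on channel 3 miss; signal on channel 1 match; indicator I1 active match; flag F3 raised miss
(C) process P1 — flag F1 raised match; signal on channel 3 match; signal on channel 1 match; indicator I1 active miss; flag F3 raised miss
(D) mechanism M1 — does not account for signal on channel 3, flag F3 raised
Every candidate fails on at least one observation.

none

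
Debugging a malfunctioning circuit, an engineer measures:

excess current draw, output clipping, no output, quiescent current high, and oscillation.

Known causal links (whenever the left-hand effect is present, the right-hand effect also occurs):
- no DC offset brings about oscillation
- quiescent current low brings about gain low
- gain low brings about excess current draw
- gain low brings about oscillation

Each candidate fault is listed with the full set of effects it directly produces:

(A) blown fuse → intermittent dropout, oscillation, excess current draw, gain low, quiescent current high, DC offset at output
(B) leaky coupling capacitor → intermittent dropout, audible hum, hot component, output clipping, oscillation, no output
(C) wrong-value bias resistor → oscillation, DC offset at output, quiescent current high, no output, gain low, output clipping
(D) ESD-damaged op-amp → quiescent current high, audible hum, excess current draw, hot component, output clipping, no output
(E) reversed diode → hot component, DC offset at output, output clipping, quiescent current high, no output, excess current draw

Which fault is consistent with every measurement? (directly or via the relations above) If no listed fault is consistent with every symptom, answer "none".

Testing each hypothesis:
(A) blown fuse — excess current draw yes; output clipping NO; no output NO; quiescent current high yes; oscillation yes
(B) leaky coupling capacitor — does not account for excess current draw, quiescent current high
(C) wrong-value bias resistor — accounts for every observation (excess current draw by gain low → excess current draw)
(D) ESD-damaged op-amp — excess current draw yes; output clipping yes; no output yes; quiescent current high yes; oscillation NO
(E) reversed diode — excess current draw yes; output clipping yes; no output yes; quiescent current high yes; oscillation NO
(C) alone accounts for all the evidence.

C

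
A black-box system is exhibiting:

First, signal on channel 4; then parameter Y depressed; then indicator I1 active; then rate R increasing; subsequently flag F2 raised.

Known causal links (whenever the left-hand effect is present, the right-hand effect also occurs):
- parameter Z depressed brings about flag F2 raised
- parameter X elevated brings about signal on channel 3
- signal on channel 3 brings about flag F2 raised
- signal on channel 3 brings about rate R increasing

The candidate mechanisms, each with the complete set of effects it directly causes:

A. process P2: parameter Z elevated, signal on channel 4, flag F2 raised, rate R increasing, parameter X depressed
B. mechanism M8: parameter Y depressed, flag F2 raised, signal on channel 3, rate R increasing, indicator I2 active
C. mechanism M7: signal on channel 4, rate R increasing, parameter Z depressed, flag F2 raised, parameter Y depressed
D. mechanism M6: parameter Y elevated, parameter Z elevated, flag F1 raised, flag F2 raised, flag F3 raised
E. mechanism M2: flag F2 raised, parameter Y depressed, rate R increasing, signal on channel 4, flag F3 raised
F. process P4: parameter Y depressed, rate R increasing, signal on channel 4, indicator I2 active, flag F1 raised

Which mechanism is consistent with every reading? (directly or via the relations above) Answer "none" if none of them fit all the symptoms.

none

For each candidate, compare predicted effects to what was observed:
(A) process P2 — signal on channel 4 yes; parameter Y depressed NO; indicator I1 active NO; rate R increasing yes; flag F2 raised yes
(B) mechanism M8 — does not account for signal on channel 4, indicator I1 active
(C) mechanism M7 — signal on channel 4 yes; parameter Y depressed yes; indicator I1 active NO; rate R increasing yes; flag F2 raised yes
(D) mechanism M6 — signal on channel 4 NO; parameter Y depressed NO; indicator I1 active NO; rate R increasing NO; flag F2 raised yes
(E) mechanism M2 — does not account for indicator I1 active
(F) process P4 — signal on channel 4 yes; parameter Y depressed yes; indicator I1 active NO; rate R increasing yes; flag F2 raised NO
No candidate is consistent with all observations.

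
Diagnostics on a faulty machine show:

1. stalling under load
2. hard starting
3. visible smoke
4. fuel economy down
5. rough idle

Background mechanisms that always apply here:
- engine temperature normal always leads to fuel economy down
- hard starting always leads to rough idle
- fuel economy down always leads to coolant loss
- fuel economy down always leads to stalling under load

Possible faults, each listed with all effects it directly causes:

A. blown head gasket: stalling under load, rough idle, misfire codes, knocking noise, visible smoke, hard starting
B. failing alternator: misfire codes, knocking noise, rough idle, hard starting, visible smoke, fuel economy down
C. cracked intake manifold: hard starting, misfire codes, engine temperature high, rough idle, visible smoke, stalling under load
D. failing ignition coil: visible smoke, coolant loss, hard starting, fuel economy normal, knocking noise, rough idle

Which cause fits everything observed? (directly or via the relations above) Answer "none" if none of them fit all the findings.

B

Per-candidate check:
(A) blown head gasket — does not account for fuel economy down
(B) failing alternator — stalling under load match (via fuel economy down → stalling under load); hard starting match; visible smoke match; fuel economy down match; rough idle match
(C) cracked intake manifold — does not account for fuel economy down
(D) failing ignition coil — stalling under load miss; hard starting match; visible smoke match; fuel economy down miss; rough idle match
(B) is the only candidate with no mismatches.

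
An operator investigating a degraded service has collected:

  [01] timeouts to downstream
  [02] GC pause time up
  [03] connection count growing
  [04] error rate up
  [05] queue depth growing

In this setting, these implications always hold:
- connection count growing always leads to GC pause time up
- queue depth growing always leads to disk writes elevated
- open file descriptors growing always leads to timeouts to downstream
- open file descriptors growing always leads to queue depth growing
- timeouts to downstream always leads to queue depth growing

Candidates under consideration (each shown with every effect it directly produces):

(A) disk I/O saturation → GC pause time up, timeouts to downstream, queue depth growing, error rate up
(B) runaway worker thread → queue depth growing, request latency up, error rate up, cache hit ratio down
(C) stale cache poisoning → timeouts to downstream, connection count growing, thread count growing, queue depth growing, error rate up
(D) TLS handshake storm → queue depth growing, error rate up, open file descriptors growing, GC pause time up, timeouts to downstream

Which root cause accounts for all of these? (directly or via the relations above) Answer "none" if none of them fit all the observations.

C

For each candidate, compare predicted effects to what was observed:
(A) disk I/O saturation — timeouts to downstream +; GC pause time up +; connection count growing -; error rate up +; queue depth growing +
(B) runaway worker thread — timeouts to downstream -; GC pause time up -; connection count growing -; error rate up +; queue depth growing +
(C) stale cache poisoning — timeouts to downstream +; GC pause time up + (via connection count growing → GC pause time up); connection count growing +; error rate up +; queue depth growing +
(D) TLS handshake storm — does not account for connection count growing
(C) alone accounts for all the evidence.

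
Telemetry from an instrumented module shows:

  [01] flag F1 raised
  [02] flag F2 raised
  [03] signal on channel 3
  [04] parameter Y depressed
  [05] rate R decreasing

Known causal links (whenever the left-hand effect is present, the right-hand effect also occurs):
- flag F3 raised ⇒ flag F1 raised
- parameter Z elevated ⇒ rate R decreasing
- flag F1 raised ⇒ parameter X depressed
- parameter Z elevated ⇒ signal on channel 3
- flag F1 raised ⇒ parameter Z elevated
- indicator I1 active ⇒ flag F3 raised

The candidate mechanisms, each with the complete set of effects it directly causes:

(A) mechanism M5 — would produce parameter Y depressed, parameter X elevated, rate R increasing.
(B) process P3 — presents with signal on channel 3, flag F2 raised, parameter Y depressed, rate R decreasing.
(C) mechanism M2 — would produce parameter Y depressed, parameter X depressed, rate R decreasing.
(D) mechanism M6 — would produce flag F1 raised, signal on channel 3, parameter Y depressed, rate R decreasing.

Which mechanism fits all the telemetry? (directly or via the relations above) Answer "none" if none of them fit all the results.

Testing each hypothesis:
(A) mechanism M5 — fails on flag F1 raised, flag F2 raised, signal on channel 3, rate R decreasing (predicts rate R increasing, not rate R decreasing)
(B) process P3 — does not account for flag F1 raised
(C) mechanism M2 — flag F1 raised NO; flag F2 raised NO; signal on channel 3 NO; parameter Y depressed yes; rate R decreasing yes
(D) mechanism M6 — flag F1 raised yes; flag F2 raised NO; signal on channel 3 yes; parameter Y depressed yes; rate R decreasing yes
No candidate is consistent with all observations.

none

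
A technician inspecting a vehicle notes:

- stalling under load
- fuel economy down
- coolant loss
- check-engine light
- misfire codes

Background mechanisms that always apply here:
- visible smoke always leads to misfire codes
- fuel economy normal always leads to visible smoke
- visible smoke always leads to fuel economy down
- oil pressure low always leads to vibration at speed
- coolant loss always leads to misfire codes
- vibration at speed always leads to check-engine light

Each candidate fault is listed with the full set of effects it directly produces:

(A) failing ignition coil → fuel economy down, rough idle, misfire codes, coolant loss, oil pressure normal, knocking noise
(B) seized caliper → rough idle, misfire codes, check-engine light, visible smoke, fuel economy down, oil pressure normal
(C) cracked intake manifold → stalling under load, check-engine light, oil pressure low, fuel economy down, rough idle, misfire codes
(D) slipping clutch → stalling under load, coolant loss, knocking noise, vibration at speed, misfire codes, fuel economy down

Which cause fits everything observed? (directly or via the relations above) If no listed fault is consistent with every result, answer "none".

Per-candidate check:
(A) failing ignition coil — does not account for stalling under load, check-engine light
(B) seized caliper — stalling under load -; fuel economy down +; coolant loss -; check-engine light +; misfire codes +
(C) cracked intake manifold — does not account for coolant loss
(D) slipping clutch — accounts for every observation (check-engine light via vibration at speed → check-engine light)
Only (D) is consistent with every observation.

D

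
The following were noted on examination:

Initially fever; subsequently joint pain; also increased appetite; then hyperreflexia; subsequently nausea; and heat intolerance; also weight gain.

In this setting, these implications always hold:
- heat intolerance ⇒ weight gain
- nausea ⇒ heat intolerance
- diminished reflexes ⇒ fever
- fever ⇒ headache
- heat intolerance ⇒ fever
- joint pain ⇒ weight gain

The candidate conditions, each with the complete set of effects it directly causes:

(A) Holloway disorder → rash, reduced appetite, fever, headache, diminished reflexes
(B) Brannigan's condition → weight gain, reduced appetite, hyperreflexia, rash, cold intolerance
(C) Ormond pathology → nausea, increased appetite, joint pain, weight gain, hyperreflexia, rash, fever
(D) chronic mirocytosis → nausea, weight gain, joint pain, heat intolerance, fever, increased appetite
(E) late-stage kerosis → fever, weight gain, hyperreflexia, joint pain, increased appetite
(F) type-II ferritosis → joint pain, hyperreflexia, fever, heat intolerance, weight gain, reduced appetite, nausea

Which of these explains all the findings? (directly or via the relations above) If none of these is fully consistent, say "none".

Checking each candidate against the observations:
(A) Holloway disorder — fever +; joint pain -; increased appetite -; hyperreflexia -; nausea -; heat intolerance -; weight gain -
(B) Brannigan's condition — fever -; joint pain -; increased appetite -; hyperreflexia +; nausea -; heat intolerance -; weight gain +
(C) Ormond pathology — fever +; joint pain +; increased appetite +; hyperreflexia +; nausea +; heat intolerance + (by nausea → heat intolerance); weight gain +
(D) chronic mirocytosis — does not account for hyperreflexia
(E) late-stage kerosis — fever +; joint pain +; increased appetite +; hyperreflexia +; nausea -; heat intolerance -; weight gain +
(F) type-II ferritosis — fever +; joint pain +; increased appetite -; hyperreflexia +; nausea +; heat intolerance +; weight gain +
(C) alone accounts for all the evidence.

C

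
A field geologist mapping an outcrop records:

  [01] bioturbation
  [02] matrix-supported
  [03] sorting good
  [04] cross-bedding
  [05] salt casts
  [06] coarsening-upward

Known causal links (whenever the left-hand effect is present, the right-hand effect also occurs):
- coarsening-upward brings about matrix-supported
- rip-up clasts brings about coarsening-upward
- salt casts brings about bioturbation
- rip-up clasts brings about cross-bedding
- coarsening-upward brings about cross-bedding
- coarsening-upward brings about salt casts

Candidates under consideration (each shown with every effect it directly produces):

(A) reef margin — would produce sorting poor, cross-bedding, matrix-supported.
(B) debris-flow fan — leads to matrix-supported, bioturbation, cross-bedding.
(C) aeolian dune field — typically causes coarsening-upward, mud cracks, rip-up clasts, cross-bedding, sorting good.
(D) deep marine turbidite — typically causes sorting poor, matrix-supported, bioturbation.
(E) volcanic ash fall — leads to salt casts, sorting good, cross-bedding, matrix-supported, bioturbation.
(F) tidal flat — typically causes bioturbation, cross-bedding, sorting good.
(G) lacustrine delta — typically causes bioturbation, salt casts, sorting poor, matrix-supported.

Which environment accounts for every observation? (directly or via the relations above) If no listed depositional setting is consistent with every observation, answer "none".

C

For each candidate, compare predicted effects to what was observed:
(A) reef margin — bioturbation ✗; matrix-supported ✓; sorting good ✗; cross-bedding ✓; salt casts ✗; coarsening-upward ✗
(B) debris-flow fan — does not account for sorting good, salt casts, coarsening-upward
(C) aeolian dune field — bioturbation ✓ (through coarsening-upward → salt casts → bioturbation); matrix-supported ✓ (through coarsening-upward → matrix-supported); sorting good ✓; cross-bedding ✓; salt casts ✓ (through coarsening-upward → salt casts); coarsening-upward ✓
(D) deep marine turbidite — bioturbation ✓; matrix-supported ✓; sorting good ✗; cross-bedding ✗; salt casts ✗; coarsening-upward ✗
(E) volcanic ash fall — bioturbation ✓; matrix-supported ✓; sorting good ✓; cross-bedding ✓; salt casts ✓; coarsening-upward ✗
(F) tidal flat — does not account for matrix-supported, salt casts, coarsening-upward
(G) lacustrine delta — fails on sorting good, cross-bedding, coarsening-upward (predicts sorting poor, not sorting good)
(C) alone accounts for all the evidence.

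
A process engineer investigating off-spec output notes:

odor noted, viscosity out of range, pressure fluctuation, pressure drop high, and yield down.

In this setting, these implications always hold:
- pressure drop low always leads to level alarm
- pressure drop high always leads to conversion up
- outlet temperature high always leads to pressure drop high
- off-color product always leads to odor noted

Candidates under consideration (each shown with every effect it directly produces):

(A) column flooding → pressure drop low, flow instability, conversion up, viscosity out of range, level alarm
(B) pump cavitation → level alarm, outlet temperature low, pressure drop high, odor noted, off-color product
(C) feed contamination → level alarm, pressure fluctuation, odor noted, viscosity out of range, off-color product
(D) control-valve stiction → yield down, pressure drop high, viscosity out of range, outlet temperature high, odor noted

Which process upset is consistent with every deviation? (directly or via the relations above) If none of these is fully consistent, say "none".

For each candidate, compare predicted effects to what was observed:
(A) column flooding — odor noted NO; viscosity out of range yes; pressure fluctuation NO; pressure drop high NO; yield down NO
(B) pump cavitation — does not account for viscosity out of range, pressure fluctuation, yield down
(C) feed contamination — odor noted yes; viscosity out of range yes; pressure fluctuation yes; pressure drop high NO; yield down NO
(D) control-valve stiction — does not account for pressure fluctuation
No candidate is consistent with all observations.

none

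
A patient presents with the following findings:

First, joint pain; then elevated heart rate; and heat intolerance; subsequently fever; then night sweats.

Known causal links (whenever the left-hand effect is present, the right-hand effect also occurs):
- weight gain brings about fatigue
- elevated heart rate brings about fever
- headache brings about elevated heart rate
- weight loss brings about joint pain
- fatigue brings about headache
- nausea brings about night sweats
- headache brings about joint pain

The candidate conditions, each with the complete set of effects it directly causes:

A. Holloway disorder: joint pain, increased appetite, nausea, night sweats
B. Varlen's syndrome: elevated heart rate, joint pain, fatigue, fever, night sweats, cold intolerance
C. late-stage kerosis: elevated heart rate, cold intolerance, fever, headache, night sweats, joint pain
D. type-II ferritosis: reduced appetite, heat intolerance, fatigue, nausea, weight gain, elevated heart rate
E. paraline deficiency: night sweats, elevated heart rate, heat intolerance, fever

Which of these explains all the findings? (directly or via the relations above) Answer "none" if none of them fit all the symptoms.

D

For each candidate, compare predicted effects to what was observed:
(A) Holloway disorder — does not account for elevated heart rate, heat intolerance, fever
(B) Varlen's syndrome — joint pain +; elevated heart rate +; heat intolerance -; fever +; night sweats +
(C) late-stage kerosis — fails on heat intolerance (predicts cold intolerance, not heat intolerance)
(D) type-II ferritosis — accounts for every observation (joint pain through fatigue → headache → joint pain)
(E) paraline deficiency — joint pain -; elevated heart rate +; heat intolerance +; fever +; night sweats +
Only (D) is consistent with every observation.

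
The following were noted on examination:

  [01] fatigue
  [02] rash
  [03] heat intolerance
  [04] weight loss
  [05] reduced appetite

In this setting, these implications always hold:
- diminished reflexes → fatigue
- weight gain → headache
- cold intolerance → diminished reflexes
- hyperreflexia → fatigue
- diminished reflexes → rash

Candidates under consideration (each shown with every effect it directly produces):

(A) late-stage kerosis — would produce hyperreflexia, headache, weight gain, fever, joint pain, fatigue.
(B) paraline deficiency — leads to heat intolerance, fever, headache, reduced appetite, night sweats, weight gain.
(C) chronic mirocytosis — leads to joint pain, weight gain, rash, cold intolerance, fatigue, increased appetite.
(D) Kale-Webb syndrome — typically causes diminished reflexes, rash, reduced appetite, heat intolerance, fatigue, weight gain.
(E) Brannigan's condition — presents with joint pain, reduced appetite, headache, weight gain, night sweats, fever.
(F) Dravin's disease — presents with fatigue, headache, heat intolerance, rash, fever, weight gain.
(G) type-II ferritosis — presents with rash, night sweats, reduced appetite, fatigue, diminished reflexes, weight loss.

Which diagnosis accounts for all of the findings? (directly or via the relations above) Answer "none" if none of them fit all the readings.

Per-candidate check:
(A) late-stage kerosis — fatigue +; rash -; heat intolerance -; weight loss -; reduced appetite -
(B) paraline deficiency — fatigue -; rash -; heat intolerance +; weight loss -; reduced appetite +
(C) chronic mirocytosis — fails on heat intolerance, weight loss, reduced appetite (predicts cold intolerance, not heat intolerance; predicts weight gain, not weight loss; predicts increased appetite, not reduced appetite)
(D) Kale-Webb syndrome — fatigue +; rash +; heat intolerance +; weight loss -; reduced appetite +
(E) Brannigan's condition — fatigue -; rash -; heat intolerance -; weight loss -; reduced appetite +
(F) Dravin's disease — fails on weight loss, reduced appetite (predicts weight gain, not weight loss)
(G) type-II ferritosis — fatigue +; rash +; heat intolerance -; weight loss +; reduced appetite +
None of the listed candidates fits everything.

none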